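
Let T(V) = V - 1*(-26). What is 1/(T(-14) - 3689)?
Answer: -1/3677 ≈ -0.00027196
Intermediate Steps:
T(V) = 26 + V (T(V) = V + 26 = 26 + V)
1/(T(-14) - 3689) = 1/((26 - 14) - 3689) = 1/(12 - 3689) = 1/(-3677) = -1/3677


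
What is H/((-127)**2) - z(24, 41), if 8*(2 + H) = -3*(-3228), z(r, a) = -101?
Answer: 3260475/32258 ≈ 101.07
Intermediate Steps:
H = 2417/2 (H = -2 + (-3*(-3228))/8 = -2 + (1/8)*9684 = -2 + 2421/2 = 2417/2 ≈ 1208.5)
H/((-127)**2) - z(24, 41) = 2417/(2*((-127)**2)) - 1*(-101) = (2417/2)/16129 + 101 = (2417/2)*(1/16129) + 101 = 2417/32258 + 101 = 3260475/32258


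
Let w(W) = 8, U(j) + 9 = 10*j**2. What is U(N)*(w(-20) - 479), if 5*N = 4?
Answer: 6123/5 ≈ 1224.6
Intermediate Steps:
N = 4/5 (N = (1/5)*4 = 4/5 ≈ 0.80000)
U(j) = -9 + 10*j**2
U(N)*(w(-20) - 479) = (-9 + 10*(4/5)**2)*(8 - 479) = (-9 + 10*(16/25))*(-471) = (-9 + 32/5)*(-471) = -13/5*(-471) = 6123/5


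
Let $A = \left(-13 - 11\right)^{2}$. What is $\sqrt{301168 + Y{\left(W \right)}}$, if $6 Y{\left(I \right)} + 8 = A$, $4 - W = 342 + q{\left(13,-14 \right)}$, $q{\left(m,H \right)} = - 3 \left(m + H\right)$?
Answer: $\frac{2 \sqrt{677841}}{3} \approx 548.87$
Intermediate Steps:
$q{\left(m,H \right)} = - 3 H - 3 m$ ($q{\left(m,H \right)} = - 3 \left(H + m\right) = - 3 H - 3 m$)
$A = 576$ ($A = \left(-24\right)^{2} = 576$)
$W = -341$ ($W = 4 - \left(342 - -3\right) = 4 - \left(342 + \left(42 - 39\right)\right) = 4 - \left(342 + 3\right) = 4 - 345 = -341$)
$Y{\left(I \right)} = \frac{284}{3}$ ($Y{\left(I \right)} = - \frac{4}{3} + \frac{1}{6} \cdot 576 = - \frac{4}{3} + 96 = \frac{284}{3}$)
$\sqrt{301168 + Y{\left(W \right)}} = \sqrt{301168 + \frac{284}{3}} = \sqrt{\frac{903788}{3}} = \frac{2 \sqrt{677841}}{3}$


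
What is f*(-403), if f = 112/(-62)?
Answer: 728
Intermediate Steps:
f = -56/31 (f = 112*(-1/62) = -56/31 ≈ -1.8065)
f*(-403) = -56/31*(-403) = 728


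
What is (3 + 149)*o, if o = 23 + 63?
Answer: 13072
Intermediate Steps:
o = 86
(3 + 149)*o = (3 + 149)*86 = 152*86 = 13072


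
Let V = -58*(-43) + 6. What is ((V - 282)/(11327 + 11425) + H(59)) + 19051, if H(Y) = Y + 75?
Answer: 218249669/11376 ≈ 19185.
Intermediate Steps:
V = 2500 (V = 2494 + 6 = 2500)
H(Y) = 75 + Y
((V - 282)/(11327 + 11425) + H(59)) + 19051 = ((2500 - 282)/(11327 + 11425) + (75 + 59)) + 19051 = (2218/22752 + 134) + 19051 = (2218*(1/22752) + 134) + 19051 = (1109/11376 + 134) + 19051 = 1525493/11376 + 19051 = 218249669/11376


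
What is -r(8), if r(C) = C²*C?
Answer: -512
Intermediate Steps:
r(C) = C³
-r(8) = -1*8³ = -1*512 = -512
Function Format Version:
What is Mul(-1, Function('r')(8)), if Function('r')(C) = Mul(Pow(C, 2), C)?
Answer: -512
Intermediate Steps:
Function('r')(C) = Pow(C, 3)
Mul(-1, Function('r')(8)) = Mul(-1, Pow(8, 3)) = Mul(-1, 512) = -512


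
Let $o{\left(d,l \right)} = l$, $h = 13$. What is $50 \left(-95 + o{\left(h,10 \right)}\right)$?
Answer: $-4250$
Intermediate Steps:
$50 \left(-95 + o{\left(h,10 \right)}\right) = 50 \left(-95 + 10\right) = 50 \left(-85\right) = -4250$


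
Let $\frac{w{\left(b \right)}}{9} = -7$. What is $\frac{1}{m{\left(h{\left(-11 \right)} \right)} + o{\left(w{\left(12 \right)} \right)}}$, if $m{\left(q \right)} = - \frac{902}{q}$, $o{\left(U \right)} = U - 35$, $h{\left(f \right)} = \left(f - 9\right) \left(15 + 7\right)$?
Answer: $- \frac{20}{1919} \approx -0.010422$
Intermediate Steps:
$w{\left(b \right)} = -63$ ($w{\left(b \right)} = 9 \left(-7\right) = -63$)
$h{\left(f \right)} = -198 + 22 f$ ($h{\left(f \right)} = \left(-9 + f\right) 22 = -198 + 22 f$)
$o{\left(U \right)} = -35 + U$ ($o{\left(U \right)} = U - 35 = -35 + U$)
$\frac{1}{m{\left(h{\left(-11 \right)} \right)} + o{\left(w{\left(12 \right)} \right)}} = \frac{1}{- \frac{902}{-198 + 22 \left(-11\right)} - 98} = \frac{1}{- \frac{902}{-198 - 242} - 98} = \frac{1}{- \frac{902}{-440} - 98} = \frac{1}{\left(-902\right) \left(- \frac{1}{440}\right) - 98} = \frac{1}{\frac{41}{20} - 98} = \frac{1}{- \frac{1919}{20}} = - \frac{20}{1919}$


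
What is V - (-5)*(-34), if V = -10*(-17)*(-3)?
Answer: -680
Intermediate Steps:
V = -510 (V = 170*(-3) = -510)
V - (-5)*(-34) = -510 - (-5)*(-34) = -510 - 1*170 = -510 - 170 = -680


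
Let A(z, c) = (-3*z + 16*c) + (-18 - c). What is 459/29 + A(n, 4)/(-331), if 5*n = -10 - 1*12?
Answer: 751641/47995 ≈ 15.661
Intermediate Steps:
n = -22/5 (n = (-10 - 1*12)/5 = (-10 - 12)/5 = (⅕)*(-22) = -22/5 ≈ -4.4000)
A(z, c) = -18 - 3*z + 15*c
459/29 + A(n, 4)/(-331) = 459/29 + (-18 - 3*(-22/5) + 15*4)/(-331) = 459*(1/29) + (-18 + 66/5 + 60)*(-1/331) = 459/29 + (276/5)*(-1/331) = 459/29 - 276/1655 = 751641/47995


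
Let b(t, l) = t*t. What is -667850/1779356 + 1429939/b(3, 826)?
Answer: 1272182264317/8007102 ≈ 1.5888e+5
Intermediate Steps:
b(t, l) = t**2
-667850/1779356 + 1429939/b(3, 826) = -667850/1779356 + 1429939/(3**2) = -667850*1/1779356 + 1429939/9 = -333925/889678 + 1429939*(1/9) = -333925/889678 + 1429939/9 = 1272182264317/8007102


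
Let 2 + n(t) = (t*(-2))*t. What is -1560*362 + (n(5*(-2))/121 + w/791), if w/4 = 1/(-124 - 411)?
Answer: -28916790501054/51205385 ≈ -5.6472e+5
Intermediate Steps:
n(t) = -2 - 2*t² (n(t) = -2 + (t*(-2))*t = -2 + (-2*t)*t = -2 - 2*t²)
w = -4/535 (w = 4/(-124 - 411) = 4/(-535) = 4*(-1/535) = -4/535 ≈ -0.0074766)
-1560*362 + (n(5*(-2))/121 + w/791) = -1560*362 + ((-2 - 2*(5*(-2))²)/121 - 4/535/791) = -564720 + ((-2 - 2*(-10)²)*(1/121) - 4/535*1/791) = -564720 + ((-2 - 2*100)*(1/121) - 4/423185) = -564720 + ((-2 - 200)*(1/121) - 4/423185) = -564720 + (-202*1/121 - 4/423185) = -564720 + (-202/121 - 4/423185) = -564720 - 85483854/51205385 = -28916790501054/51205385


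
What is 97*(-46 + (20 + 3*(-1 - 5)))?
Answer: -4268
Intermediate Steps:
97*(-46 + (20 + 3*(-1 - 5))) = 97*(-46 + (20 + 3*(-6))) = 97*(-46 + (20 - 18)) = 97*(-46 + 2) = 97*(-44) = -4268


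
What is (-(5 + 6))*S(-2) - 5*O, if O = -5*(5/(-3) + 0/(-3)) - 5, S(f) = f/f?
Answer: -83/3 ≈ -27.667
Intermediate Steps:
S(f) = 1
O = 10/3 (O = -5*(5*(-⅓) + 0*(-⅓)) - 5 = -5*(-5/3 + 0) - 5 = -5*(-5/3) - 5 = 25/3 - 5 = 10/3 ≈ 3.3333)
(-(5 + 6))*S(-2) - 5*O = -(5 + 6)*1 - 5*10/3 = -1*11*1 - 50/3 = -11*1 - 50/3 = -11 - 50/3 = -83/3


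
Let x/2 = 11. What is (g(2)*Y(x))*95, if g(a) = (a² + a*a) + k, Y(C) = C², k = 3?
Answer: 505780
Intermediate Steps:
x = 22 (x = 2*11 = 22)
g(a) = 3 + 2*a² (g(a) = (a² + a*a) + 3 = (a² + a²) + 3 = 2*a² + 3 = 3 + 2*a²)
(g(2)*Y(x))*95 = ((3 + 2*2²)*22²)*95 = ((3 + 2*4)*484)*95 = ((3 + 8)*484)*95 = (11*484)*95 = 5324*95 = 505780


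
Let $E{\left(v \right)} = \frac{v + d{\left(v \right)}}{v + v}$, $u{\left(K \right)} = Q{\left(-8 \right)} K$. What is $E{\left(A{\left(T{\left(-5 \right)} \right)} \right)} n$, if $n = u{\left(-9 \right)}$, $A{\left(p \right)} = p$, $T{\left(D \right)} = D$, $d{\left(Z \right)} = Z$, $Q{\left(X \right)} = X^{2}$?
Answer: $-576$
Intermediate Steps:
$u{\left(K \right)} = 64 K$ ($u{\left(K \right)} = \left(-8\right)^{2} K = 64 K$)
$n = -576$ ($n = 64 \left(-9\right) = -576$)
$E{\left(v \right)} = 1$ ($E{\left(v \right)} = \frac{v + v}{v + v} = \frac{2 v}{2 v} = 2 v \frac{1}{2 v} = 1$)
$E{\left(A{\left(T{\left(-5 \right)} \right)} \right)} n = 1 \left(-576\right) = -576$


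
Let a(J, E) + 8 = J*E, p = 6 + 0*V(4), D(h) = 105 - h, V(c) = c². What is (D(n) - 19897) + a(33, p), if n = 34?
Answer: -19636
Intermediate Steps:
p = 6 (p = 6 + 0*4² = 6 + 0*16 = 6 + 0 = 6)
a(J, E) = -8 + E*J (a(J, E) = -8 + J*E = -8 + E*J)
(D(n) - 19897) + a(33, p) = ((105 - 1*34) - 19897) + (-8 + 6*33) = ((105 - 34) - 19897) + (-8 + 198) = (71 - 19897) + 190 = -19826 + 190 = -19636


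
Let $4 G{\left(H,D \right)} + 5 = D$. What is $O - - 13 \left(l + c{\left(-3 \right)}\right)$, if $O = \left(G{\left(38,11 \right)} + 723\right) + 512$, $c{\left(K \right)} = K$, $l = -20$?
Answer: $\frac{1875}{2} \approx 937.5$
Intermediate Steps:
$G{\left(H,D \right)} = - \frac{5}{4} + \frac{D}{4}$
$O = \frac{2473}{2}$ ($O = \left(\left(- \frac{5}{4} + \frac{1}{4} \cdot 11\right) + 723\right) + 512 = \left(\left(- \frac{5}{4} + \frac{11}{4}\right) + 723\right) + 512 = \left(\frac{3}{2} + 723\right) + 512 = \frac{1449}{2} + 512 = \frac{2473}{2} \approx 1236.5$)
$O - - 13 \left(l + c{\left(-3 \right)}\right) = \frac{2473}{2} - - 13 \left(-20 - 3\right) = \frac{2473}{2} - \left(-13\right) \left(-23\right) = \frac{2473}{2} - 299 = \frac{1875}{2}$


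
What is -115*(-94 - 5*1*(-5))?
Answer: 7935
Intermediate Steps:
-115*(-94 - 5*1*(-5)) = -115*(-94 - 5*(-5)) = -115*(-94 + 25) = -115*(-69) = 7935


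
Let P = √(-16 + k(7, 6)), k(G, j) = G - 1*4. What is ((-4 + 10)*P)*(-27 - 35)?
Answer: -372*I*√13 ≈ -1341.3*I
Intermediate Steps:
k(G, j) = -4 + G (k(G, j) = G - 4 = -4 + G)
P = I*√13 (P = √(-16 + (-4 + 7)) = √(-16 + 3) = √(-13) = I*√13 ≈ 3.6056*I)
((-4 + 10)*P)*(-27 - 35) = ((-4 + 10)*(I*√13))*(-27 - 35) = (6*(I*√13))*(-62) = (6*I*√13)*(-62) = -372*I*√13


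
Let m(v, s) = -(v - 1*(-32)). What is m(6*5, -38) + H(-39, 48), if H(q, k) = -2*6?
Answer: -74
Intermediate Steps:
m(v, s) = -32 - v (m(v, s) = -(v + 32) = -(32 + v) = -32 - v)
H(q, k) = -12
m(6*5, -38) + H(-39, 48) = (-32 - 6*5) - 12 = (-32 - 1*30) - 12 = (-32 - 30) - 12 = -62 - 12 = -74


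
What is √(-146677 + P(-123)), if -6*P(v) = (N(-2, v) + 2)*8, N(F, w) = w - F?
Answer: I*√1318665/3 ≈ 382.78*I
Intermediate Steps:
P(v) = -16/3 - 4*v/3 (P(v) = -((v - 1*(-2)) + 2)*8/6 = -((v + 2) + 2)*8/6 = -((2 + v) + 2)*8/6 = -(4 + v)*8/6 = -(32 + 8*v)/6 = -16/3 - 4*v/3)
√(-146677 + P(-123)) = √(-146677 + (-16/3 - 4/3*(-123))) = √(-146677 + (-16/3 + 164)) = √(-146677 + 476/3) = √(-439555/3) = I*√1318665/3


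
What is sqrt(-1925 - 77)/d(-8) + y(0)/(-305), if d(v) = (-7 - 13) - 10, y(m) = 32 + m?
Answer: -32/305 - I*sqrt(2002)/30 ≈ -0.10492 - 1.4915*I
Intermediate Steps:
d(v) = -30 (d(v) = -20 - 10 = -30)
sqrt(-1925 - 77)/d(-8) + y(0)/(-305) = sqrt(-1925 - 77)/(-30) + (32 + 0)/(-305) = sqrt(-2002)*(-1/30) + 32*(-1/305) = (I*sqrt(2002))*(-1/30) - 32/305 = -I*sqrt(2002)/30 - 32/305 = -32/305 - I*sqrt(2002)/30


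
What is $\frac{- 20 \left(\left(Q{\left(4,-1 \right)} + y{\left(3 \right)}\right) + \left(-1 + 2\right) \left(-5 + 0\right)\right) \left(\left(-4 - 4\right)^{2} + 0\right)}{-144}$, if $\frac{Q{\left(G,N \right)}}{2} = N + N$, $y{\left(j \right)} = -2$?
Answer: $- \frac{880}{9} \approx -97.778$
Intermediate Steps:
$Q{\left(G,N \right)} = 4 N$ ($Q{\left(G,N \right)} = 2 \left(N + N\right) = 2 \cdot 2 N = 4 N$)
$\frac{- 20 \left(\left(Q{\left(4,-1 \right)} + y{\left(3 \right)}\right) + \left(-1 + 2\right) \left(-5 + 0\right)\right) \left(\left(-4 - 4\right)^{2} + 0\right)}{-144} = \frac{- 20 \left(\left(4 \left(-1\right) - 2\right) + \left(-1 + 2\right) \left(-5 + 0\right)\right) \left(\left(-4 - 4\right)^{2} + 0\right)}{-144} = - 20 \left(\left(-4 - 2\right) + 1 \left(-5\right)\right) \left(\left(-8\right)^{2} + 0\right) \left(- \frac{1}{144}\right) = - 20 \left(-6 - 5\right) \left(64 + 0\right) \left(- \frac{1}{144}\right) = \left(-20\right) \left(-11\right) 64 \left(- \frac{1}{144}\right) = 220 \cdot 64 \left(- \frac{1}{144}\right) = 14080 \left(- \frac{1}{144}\right) = - \frac{880}{9}$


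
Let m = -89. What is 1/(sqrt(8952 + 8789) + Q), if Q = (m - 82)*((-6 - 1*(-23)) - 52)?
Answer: 5985/35802484 - sqrt(17741)/35802484 ≈ 0.00016345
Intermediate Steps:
Q = 5985 (Q = (-89 - 82)*((-6 - 1*(-23)) - 52) = -171*((-6 + 23) - 52) = -171*(17 - 52) = -171*(-35) = 5985)
1/(sqrt(8952 + 8789) + Q) = 1/(sqrt(8952 + 8789) + 5985) = 1/(sqrt(17741) + 5985) = 1/(5985 + sqrt(17741))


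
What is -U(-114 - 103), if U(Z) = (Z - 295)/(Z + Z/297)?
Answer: -76032/32333 ≈ -2.3515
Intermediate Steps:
U(Z) = 297*(-295 + Z)/(298*Z) (U(Z) = (-295 + Z)/(Z + Z*(1/297)) = (-295 + Z)/(Z + Z/297) = (-295 + Z)/((298*Z/297)) = (-295 + Z)*(297/(298*Z)) = 297*(-295 + Z)/(298*Z))
-U(-114 - 103) = -297*(-295 + (-114 - 103))/(298*(-114 - 103)) = -297*(-295 - 217)/(298*(-217)) = -297*(-1)*(-512)/(298*217) = -1*76032/32333 = -76032/32333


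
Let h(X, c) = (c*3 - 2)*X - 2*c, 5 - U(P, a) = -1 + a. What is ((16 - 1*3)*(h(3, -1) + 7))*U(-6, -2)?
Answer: -624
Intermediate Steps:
U(P, a) = 6 - a (U(P, a) = 5 - (-1 + a) = 5 + (1 - a) = 6 - a)
h(X, c) = -2*c + X*(-2 + 3*c) (h(X, c) = (3*c - 2)*X - 2*c = (-2 + 3*c)*X - 2*c = X*(-2 + 3*c) - 2*c = -2*c + X*(-2 + 3*c))
((16 - 1*3)*(h(3, -1) + 7))*U(-6, -2) = ((16 - 1*3)*((-2*3 - 2*(-1) + 3*3*(-1)) + 7))*(6 - 1*(-2)) = ((16 - 3)*((-6 + 2 - 9) + 7))*(6 + 2) = (13*(-13 + 7))*8 = (13*(-6))*8 = -78*8 = -624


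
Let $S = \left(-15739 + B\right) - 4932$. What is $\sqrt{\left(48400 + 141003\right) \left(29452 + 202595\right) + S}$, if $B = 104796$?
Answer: $\sqrt{43950482066} \approx 2.0964 \cdot 10^{5}$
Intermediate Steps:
$S = 84125$ ($S = \left(-15739 + 104796\right) - 4932 = 89057 - 4932 = 84125$)
$\sqrt{\left(48400 + 141003\right) \left(29452 + 202595\right) + S} = \sqrt{\left(48400 + 141003\right) \left(29452 + 202595\right) + 84125} = \sqrt{189403 \cdot 232047 + 84125} = \sqrt{43950397941 + 84125} = \sqrt{43950482066}$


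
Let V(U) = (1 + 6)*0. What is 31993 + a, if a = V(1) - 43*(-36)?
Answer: 33541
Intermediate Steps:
V(U) = 0 (V(U) = 7*0 = 0)
a = 1548 (a = 0 - 43*(-36) = 0 + 1548 = 1548)
31993 + a = 31993 + 1548 = 33541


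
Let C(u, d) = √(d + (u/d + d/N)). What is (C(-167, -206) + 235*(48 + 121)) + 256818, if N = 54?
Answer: 296533 + I*√718413258/1854 ≈ 2.9653e+5 + 14.457*I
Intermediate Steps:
C(u, d) = √(55*d/54 + u/d) (C(u, d) = √(d + (u/d + d/54)) = √(d + (d/54 + u/d)) = √(55*d/54 + u/d))
(C(-167, -206) + 235*(48 + 121)) + 256818 = (√(330*(-206) + 324*(-167)/(-206))/18 + 235*(48 + 121)) + 256818 = (√(-67980 + 324*(-167)*(-1/206))/18 + 235*169) + 256818 = (√(-67980 + 27054/103)/18 + 39715) + 256818 = (√(-6974886/103)/18 + 39715) + 256818 = ((I*√718413258/103)/18 + 39715) + 256818 = (I*√718413258/1854 + 39715) + 256818 = (39715 + I*√718413258/1854) + 256818 = 296533 + I*√718413258/1854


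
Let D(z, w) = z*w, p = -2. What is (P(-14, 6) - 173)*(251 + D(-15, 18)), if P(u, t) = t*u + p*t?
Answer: 5111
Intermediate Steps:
D(z, w) = w*z
P(u, t) = -2*t + t*u (P(u, t) = t*u - 2*t = -2*t + t*u)
(P(-14, 6) - 173)*(251 + D(-15, 18)) = (6*(-2 - 14) - 173)*(251 + 18*(-15)) = (6*(-16) - 173)*(251 - 270) = (-96 - 173)*(-19) = -269*(-19) = 5111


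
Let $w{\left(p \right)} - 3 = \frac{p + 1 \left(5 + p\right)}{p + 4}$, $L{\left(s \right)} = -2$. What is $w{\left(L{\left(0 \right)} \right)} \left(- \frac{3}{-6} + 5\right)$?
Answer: $\frac{77}{4} \approx 19.25$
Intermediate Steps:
$w{\left(p \right)} = 3 + \frac{5 + 2 p}{4 + p}$ ($w{\left(p \right)} = 3 + \frac{p + 1 \left(5 + p\right)}{p + 4} = 3 + \frac{p + \left(5 + p\right)}{4 + p} = 3 + \frac{5 + 2 p}{4 + p}$)
$w{\left(L{\left(0 \right)} \right)} \left(- \frac{3}{-6} + 5\right) = \frac{17 + 5 \left(-2\right)}{4 - 2} \left(- \frac{3}{-6} + 5\right) = \frac{17 - 10}{2} \left(\left(-3\right) \left(- \frac{1}{6}\right) + 5\right) = \frac{1}{2} \cdot 7 \left(\frac{1}{2} + 5\right) = \frac{7}{2} \cdot \frac{11}{2} = \frac{77}{4}$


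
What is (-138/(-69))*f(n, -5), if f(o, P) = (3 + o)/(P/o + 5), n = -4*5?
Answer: -136/21 ≈ -6.4762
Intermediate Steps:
n = -20
f(o, P) = (3 + o)/(5 + P/o)
(-138/(-69))*f(n, -5) = (-138/(-69))*(-20*(3 - 20)/(-5 + 5*(-20))) = (-138*(-1/69))*(-20*(-17)/(-5 - 100)) = 2*(-20*(-17)/(-105)) = 2*(-20*(-1/105)*(-17)) = 2*(-68/21) = -136/21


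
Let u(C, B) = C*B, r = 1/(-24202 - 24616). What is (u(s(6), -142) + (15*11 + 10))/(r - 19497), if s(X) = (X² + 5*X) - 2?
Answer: 435114834/951804547 ≈ 0.45715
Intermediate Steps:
s(X) = -2 + X² + 5*X
r = -1/48818 (r = 1/(-48818) = -1/48818 ≈ -2.0484e-5)
u(C, B) = B*C
(u(s(6), -142) + (15*11 + 10))/(r - 19497) = (-142*(-2 + 6² + 5*6) + (15*11 + 10))/(-1/48818 - 19497) = (-142*(-2 + 36 + 30) + (165 + 10))/(-951804547/48818) = (-142*64 + 175)*(-48818/951804547) = (-9088 + 175)*(-48818/951804547) = -8913*(-48818/951804547) = 435114834/951804547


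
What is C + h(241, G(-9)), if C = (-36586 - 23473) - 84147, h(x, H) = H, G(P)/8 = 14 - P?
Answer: -144022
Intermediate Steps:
G(P) = 112 - 8*P (G(P) = 8*(14 - P) = 112 - 8*P)
C = -144206 (C = -60059 - 84147 = -144206)
C + h(241, G(-9)) = -144206 + (112 - 8*(-9)) = -144206 + (112 + 72) = -144206 + 184 = -144022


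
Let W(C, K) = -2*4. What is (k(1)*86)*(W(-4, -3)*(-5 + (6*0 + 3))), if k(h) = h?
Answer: 1376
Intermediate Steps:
W(C, K) = -8
(k(1)*86)*(W(-4, -3)*(-5 + (6*0 + 3))) = (1*86)*(-8*(-5 + (6*0 + 3))) = 86*(-8*(-5 + (0 + 3))) = 86*(-8*(-5 + 3)) = 86*(-8*(-2)) = 86*16 = 1376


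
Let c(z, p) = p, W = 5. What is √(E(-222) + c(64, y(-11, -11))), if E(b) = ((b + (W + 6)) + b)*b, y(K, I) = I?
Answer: √96115 ≈ 310.02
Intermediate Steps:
E(b) = b*(11 + 2*b) (E(b) = ((b + (5 + 6)) + b)*b = ((b + 11) + b)*b = ((11 + b) + b)*b = (11 + 2*b)*b = b*(11 + 2*b))
√(E(-222) + c(64, y(-11, -11))) = √(-222*(11 + 2*(-222)) - 11) = √(-222*(11 - 444) - 11) = √(-222*(-433) - 11) = √(96126 - 11) = √96115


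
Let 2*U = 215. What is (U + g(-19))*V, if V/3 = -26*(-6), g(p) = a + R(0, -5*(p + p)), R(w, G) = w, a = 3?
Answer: 51714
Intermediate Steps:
U = 215/2 (U = (1/2)*215 = 215/2 ≈ 107.50)
g(p) = 3 (g(p) = 3 + 0 = 3)
V = 468 (V = 3*(-26*(-6)) = 3*156 = 468)
(U + g(-19))*V = (215/2 + 3)*468 = (221/2)*468 = 51714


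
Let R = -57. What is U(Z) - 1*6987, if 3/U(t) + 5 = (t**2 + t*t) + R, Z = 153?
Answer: -326684169/46756 ≈ -6987.0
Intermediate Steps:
U(t) = 3/(-62 + 2*t**2) (U(t) = 3/(-5 + ((t**2 + t*t) - 57)) = 3/(-5 + ((t**2 + t**2) - 57)) = 3/(-5 + (2*t**2 - 57)) = 3/(-5 + (-57 + 2*t**2)) = 3/(-62 + 2*t**2))
U(Z) - 1*6987 = 3/(2*(-31 + 153**2)) - 1*6987 = 3/(2*(-31 + 23409)) - 6987 = (3/2)/23378 - 6987 = (3/2)*(1/23378) - 6987 = 3/46756 - 6987 = -326684169/46756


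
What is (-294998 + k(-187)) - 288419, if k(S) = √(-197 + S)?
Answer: -583417 + 8*I*√6 ≈ -5.8342e+5 + 19.596*I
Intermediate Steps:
(-294998 + k(-187)) - 288419 = (-294998 + √(-197 - 187)) - 288419 = (-294998 + √(-384)) - 288419 = (-294998 + 8*I*√6) - 288419 = -583417 + 8*I*√6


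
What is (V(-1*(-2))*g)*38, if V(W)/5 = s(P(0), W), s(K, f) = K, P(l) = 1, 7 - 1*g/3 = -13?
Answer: 11400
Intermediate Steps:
g = 60 (g = 21 - 3*(-13) = 21 + 39 = 60)
V(W) = 5 (V(W) = 5*1 = 5)
(V(-1*(-2))*g)*38 = (5*60)*38 = 300*38 = 11400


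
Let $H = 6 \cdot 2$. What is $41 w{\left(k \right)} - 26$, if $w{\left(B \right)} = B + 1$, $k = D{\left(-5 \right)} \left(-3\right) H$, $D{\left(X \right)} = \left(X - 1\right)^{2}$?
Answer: $-53121$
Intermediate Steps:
$D{\left(X \right)} = \left(-1 + X\right)^{2}$
$H = 12$
$k = -1296$ ($k = \left(-1 - 5\right)^{2} \left(-3\right) 12 = \left(-6\right)^{2} \left(-3\right) 12 = 36 \left(-3\right) 12 = \left(-108\right) 12 = -1296$)
$w{\left(B \right)} = 1 + B$
$41 w{\left(k \right)} - 26 = 41 \left(1 - 1296\right) - 26 = 41 \left(-1295\right) - 26 = -53095 - 26 = -53121$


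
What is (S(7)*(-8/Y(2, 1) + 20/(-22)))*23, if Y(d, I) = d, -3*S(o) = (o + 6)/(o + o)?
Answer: 2691/77 ≈ 34.948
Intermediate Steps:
S(o) = -(6 + o)/(6*o) (S(o) = -(o + 6)/(3*(o + o)) = -(6 + o)/(3*(2*o)) = -(6 + o)*1/(2*o)/3 = -(6 + o)/(6*o))
(S(7)*(-8/Y(2, 1) + 20/(-22)))*23 = (((1/6)*(-6 - 1*7)/7)*(-8/2 + 20/(-22)))*23 = (((1/6)*(1/7)*(-6 - 7))*(-8*1/2 + 20*(-1/22)))*23 = (((1/6)*(1/7)*(-13))*(-4 - 10/11))*23 = -13/42*(-54/11)*23 = (117/77)*23 = 2691/77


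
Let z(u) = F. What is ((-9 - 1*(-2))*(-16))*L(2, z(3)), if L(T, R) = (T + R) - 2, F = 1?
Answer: 112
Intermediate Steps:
z(u) = 1
L(T, R) = -2 + R + T (L(T, R) = (R + T) - 2 = -2 + R + T)
((-9 - 1*(-2))*(-16))*L(2, z(3)) = ((-9 - 1*(-2))*(-16))*(-2 + 1 + 2) = ((-9 + 2)*(-16))*1 = -7*(-16)*1 = 112*1 = 112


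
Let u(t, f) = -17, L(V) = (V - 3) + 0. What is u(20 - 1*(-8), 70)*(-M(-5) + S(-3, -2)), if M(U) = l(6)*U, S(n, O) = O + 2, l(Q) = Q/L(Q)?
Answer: -170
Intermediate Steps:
L(V) = -3 + V (L(V) = (-3 + V) + 0 = -3 + V)
l(Q) = Q/(-3 + Q)
S(n, O) = 2 + O
M(U) = 2*U (M(U) = (6/(-3 + 6))*U = (6/3)*U = (6*(1/3))*U = 2*U)
u(20 - 1*(-8), 70)*(-M(-5) + S(-3, -2)) = -17*(-2*(-5) + (2 - 2)) = -17*(-1*(-10) + 0) = -17*(10 + 0) = -17*10 = -170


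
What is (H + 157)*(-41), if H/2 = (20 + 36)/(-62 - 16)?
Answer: -248747/39 ≈ -6378.1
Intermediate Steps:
H = -56/39 (H = 2*((20 + 36)/(-62 - 16)) = 2*(56/(-78)) = 2*(56*(-1/78)) = 2*(-28/39) = -56/39 ≈ -1.4359)
(H + 157)*(-41) = (-56/39 + 157)*(-41) = (6067/39)*(-41) = -248747/39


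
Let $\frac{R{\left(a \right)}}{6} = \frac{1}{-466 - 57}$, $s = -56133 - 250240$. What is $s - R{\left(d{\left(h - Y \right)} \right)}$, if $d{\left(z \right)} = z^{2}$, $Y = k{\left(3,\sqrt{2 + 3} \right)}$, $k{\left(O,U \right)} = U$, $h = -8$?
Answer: $- \frac{160233073}{523} \approx -3.0637 \cdot 10^{5}$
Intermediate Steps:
$Y = \sqrt{5}$ ($Y = \sqrt{2 + 3} = \sqrt{5} \approx 2.2361$)
$s = -306373$
$R{\left(a \right)} = - \frac{6}{523}$ ($R{\left(a \right)} = \frac{6}{-466 - 57} = \frac{6}{-523} = 6 \left(- \frac{1}{523}\right) = - \frac{6}{523}$)
$s - R{\left(d{\left(h - Y \right)} \right)} = -306373 - - \frac{6}{523} = -306373 + \frac{6}{523} = - \frac{160233073}{523}$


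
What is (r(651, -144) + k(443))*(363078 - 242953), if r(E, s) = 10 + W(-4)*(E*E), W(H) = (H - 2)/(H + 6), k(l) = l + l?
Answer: -152619653375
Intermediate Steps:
k(l) = 2*l
W(H) = (-2 + H)/(6 + H)
r(E, s) = 10 - 3*E² (r(E, s) = 10 + ((-2 - 4)/(6 - 4))*(E*E) = 10 + (-6/2)*E² = 10 + ((½)*(-6))*E² = 10 - 3*E²)
(r(651, -144) + k(443))*(363078 - 242953) = ((10 - 3*651²) + 2*443)*(363078 - 242953) = ((10 - 3*423801) + 886)*120125 = ((10 - 1271403) + 886)*120125 = (-1271393 + 886)*120125 = -1270507*120125 = -152619653375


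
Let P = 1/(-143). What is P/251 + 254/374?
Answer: 414384/610181 ≈ 0.67912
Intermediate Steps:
P = -1/143 ≈ -0.0069930
P/251 + 254/374 = -1/143/251 + 254/374 = -1/143*1/251 + 254*(1/374) = -1/35893 + 127/187 = 414384/610181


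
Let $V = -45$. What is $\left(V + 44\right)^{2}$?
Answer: $1$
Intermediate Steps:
$\left(V + 44\right)^{2} = \left(-45 + 44\right)^{2} = \left(-1\right)^{2} = 1$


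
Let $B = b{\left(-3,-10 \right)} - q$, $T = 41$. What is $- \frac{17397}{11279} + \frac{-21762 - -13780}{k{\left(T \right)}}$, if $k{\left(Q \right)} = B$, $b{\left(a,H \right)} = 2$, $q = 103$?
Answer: $\frac{88271881}{1139179} \approx 77.487$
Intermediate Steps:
$B = -101$ ($B = 2 - 103 = -101$)
$k{\left(Q \right)} = -101$
$- \frac{17397}{11279} + \frac{-21762 - -13780}{k{\left(T \right)}} = - \frac{17397}{11279} + \frac{-21762 - -13780}{-101} = \left(-17397\right) \frac{1}{11279} + \left(-21762 + 13780\right) \left(- \frac{1}{101}\right) = - \frac{17397}{11279} - - \frac{7982}{101} = - \frac{17397}{11279} + \frac{7982}{101} = \frac{88271881}{1139179}$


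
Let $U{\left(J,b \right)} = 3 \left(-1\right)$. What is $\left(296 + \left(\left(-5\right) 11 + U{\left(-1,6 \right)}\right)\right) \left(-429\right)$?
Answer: $-102102$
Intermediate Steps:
$U{\left(J,b \right)} = -3$
$\left(296 + \left(\left(-5\right) 11 + U{\left(-1,6 \right)}\right)\right) \left(-429\right) = \left(296 - 58\right) \left(-429\right) = 238 \left(-429\right) = -102102$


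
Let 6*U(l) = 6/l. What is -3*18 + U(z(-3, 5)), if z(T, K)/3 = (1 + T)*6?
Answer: -1945/36 ≈ -54.028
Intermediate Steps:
z(T, K) = 18 + 18*T (z(T, K) = 3*((1 + T)*6) = 3*(6 + 6*T) = 18 + 18*T)
U(l) = 1/l (U(l) = (6/l)/6 = 1/l)
-3*18 + U(z(-3, 5)) = -3*18 + 1/(18 + 18*(-3)) = -54 + 1/(18 - 54) = -54 + 1/(-36) = -54 - 1/36 = -1945/36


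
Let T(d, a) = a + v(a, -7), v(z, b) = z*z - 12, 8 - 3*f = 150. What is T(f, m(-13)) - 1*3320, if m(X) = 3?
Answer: -3320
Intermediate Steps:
f = -142/3 (f = 8/3 - ⅓*150 = 8/3 - 50 = -142/3 ≈ -47.333)
v(z, b) = -12 + z² (v(z, b) = z² - 12 = -12 + z²)
T(d, a) = -12 + a + a² (T(d, a) = a + (-12 + a²) = -12 + a + a²)
T(f, m(-13)) - 1*3320 = (-12 + 3 + 3²) - 1*3320 = (-12 + 3 + 9) - 3320 = 0 - 3320 = -3320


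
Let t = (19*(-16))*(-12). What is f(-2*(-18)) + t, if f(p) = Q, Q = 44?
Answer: 3692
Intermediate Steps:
t = 3648 (t = -304*(-12) = 3648)
f(p) = 44
f(-2*(-18)) + t = 44 + 3648 = 3692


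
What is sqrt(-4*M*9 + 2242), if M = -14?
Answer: sqrt(2746) ≈ 52.402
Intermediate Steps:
sqrt(-4*M*9 + 2242) = sqrt(-4*(-14)*9 + 2242) = sqrt(56*9 + 2242) = sqrt(504 + 2242) = sqrt(2746)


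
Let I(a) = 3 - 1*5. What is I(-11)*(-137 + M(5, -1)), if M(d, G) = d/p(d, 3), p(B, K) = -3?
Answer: 832/3 ≈ 277.33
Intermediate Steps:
I(a) = -2 (I(a) = 3 - 5 = -2)
M(d, G) = -d/3 (M(d, G) = d/(-3) = d*(-⅓) = -d/3)
I(-11)*(-137 + M(5, -1)) = -2*(-137 - ⅓*5) = -2*(-137 - 5/3) = -2*(-416/3) = 832/3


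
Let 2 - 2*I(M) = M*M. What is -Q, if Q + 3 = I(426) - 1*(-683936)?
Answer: -593196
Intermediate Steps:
I(M) = 1 - M²/2 (I(M) = 1 - M*M/2 = 1 - M²/2)
Q = 593196 (Q = -3 + ((1 - ½*426²) - 1*(-683936)) = -3 + ((1 - ½*181476) + 683936) = -3 + ((1 - 90738) + 683936) = -3 + (-90737 + 683936) = -3 + 593199 = 593196)
-Q = -1*593196 = -593196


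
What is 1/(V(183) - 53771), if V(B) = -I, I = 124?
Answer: -1/53895 ≈ -1.8555e-5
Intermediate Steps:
V(B) = -124 (V(B) = -1*124 = -124)
1/(V(183) - 53771) = 1/(-124 - 53771) = 1/(-53895) = -1/53895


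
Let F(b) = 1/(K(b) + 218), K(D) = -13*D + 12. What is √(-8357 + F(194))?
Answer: I*√10975382385/1146 ≈ 91.417*I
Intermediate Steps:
K(D) = 12 - 13*D
F(b) = 1/(230 - 13*b) (F(b) = 1/((12 - 13*b) + 218) = 1/(230 - 13*b))
√(-8357 + F(194)) = √(-8357 - 1/(-230 + 13*194)) = √(-8357 - 1/(-230 + 2522)) = √(-8357 - 1/2292) = √(-19154245/2292) = I*√10975382385/1146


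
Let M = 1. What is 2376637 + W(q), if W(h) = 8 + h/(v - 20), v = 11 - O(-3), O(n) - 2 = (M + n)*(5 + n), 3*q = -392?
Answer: 7129991/3 ≈ 2.3767e+6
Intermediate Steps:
q = -392/3 (q = (⅓)*(-392) = -392/3 ≈ -130.67)
O(n) = 2 + (1 + n)*(5 + n)
v = 13 (v = 11 - (7 + (-3)² + 6*(-3)) = 11 - (7 + 9 - 18) = 11 - 1*(-2) = 11 + 2 = 13)
W(h) = 8 - h/7 (W(h) = 8 + h/(13 - 20) = 8 + h/(-7) = 8 + h*(-⅐) = 8 - h/7)
2376637 + W(q) = 2376637 + (8 - ⅐*(-392/3)) = 2376637 + (8 + 56/3) = 2376637 + 80/3 = 7129991/3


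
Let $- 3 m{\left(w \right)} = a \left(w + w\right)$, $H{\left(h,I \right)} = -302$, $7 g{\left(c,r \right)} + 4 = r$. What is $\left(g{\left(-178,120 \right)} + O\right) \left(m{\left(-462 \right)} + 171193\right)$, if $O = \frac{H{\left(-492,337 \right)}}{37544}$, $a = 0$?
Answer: $\frac{372600708535}{131404} \approx 2.8355 \cdot 10^{6}$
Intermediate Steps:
$g{\left(c,r \right)} = - \frac{4}{7} + \frac{r}{7}$
$O = - \frac{151}{18772}$ ($O = - \frac{302}{37544} = \left(-302\right) \frac{1}{37544} = - \frac{151}{18772} \approx -0.0080439$)
$m{\left(w \right)} = 0$ ($m{\left(w \right)} = - \frac{0 \left(w + w\right)}{3} = - \frac{0 \cdot 2 w}{3} = \left(- \frac{1}{3}\right) 0 = 0$)
$\left(g{\left(-178,120 \right)} + O\right) \left(m{\left(-462 \right)} + 171193\right) = \left(\left(- \frac{4}{7} + \frac{1}{7} \cdot 120\right) - \frac{151}{18772}\right) \left(0 + 171193\right) = \left(\left(- \frac{4}{7} + \frac{120}{7}\right) - \frac{151}{18772}\right) 171193 = \left(\frac{116}{7} - \frac{151}{18772}\right) 171193 = \frac{2176495}{131404} \cdot 171193 = \frac{372600708535}{131404}$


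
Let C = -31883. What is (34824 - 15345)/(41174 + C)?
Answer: 6493/3097 ≈ 2.0965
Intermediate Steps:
(34824 - 15345)/(41174 + C) = (34824 - 15345)/(41174 - 31883) = 19479/9291 = 19479*(1/9291) = 6493/3097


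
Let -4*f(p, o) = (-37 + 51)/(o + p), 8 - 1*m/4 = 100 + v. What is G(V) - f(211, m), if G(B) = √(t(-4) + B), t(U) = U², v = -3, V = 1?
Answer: -7/290 + √17 ≈ 4.0990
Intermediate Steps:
m = -356 (m = 32 - 4*(100 - 3) = 32 - 4*97 = 32 - 388 = -356)
f(p, o) = -7/(2*(o + p)) (f(p, o) = -(-37 + 51)/(4*(o + p)) = -7/(2*(o + p)))
G(B) = √(16 + B) (G(B) = √((-4)² + B) = √(16 + B))
G(V) - f(211, m) = √(16 + 1) - (-7)/(2*(-356) + 2*211) = √17 - (-7)/(-712 + 422) = √17 - (-7)/(-290) = √17 - (-7)*(-1)/290 = √17 - 1*7/290 = √17 - 7/290 = -7/290 + √17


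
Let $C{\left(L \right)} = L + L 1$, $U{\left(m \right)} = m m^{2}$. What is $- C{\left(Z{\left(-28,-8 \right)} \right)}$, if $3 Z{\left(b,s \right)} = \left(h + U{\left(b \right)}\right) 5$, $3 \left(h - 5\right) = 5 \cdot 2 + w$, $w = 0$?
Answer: $\frac{658310}{9} \approx 73146.0$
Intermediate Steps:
$U{\left(m \right)} = m^{3}$
$h = \frac{25}{3}$ ($h = 5 + \frac{5 \cdot 2 + 0}{3} = 5 + \frac{10 + 0}{3} = 5 + \frac{1}{3} \cdot 10 = 5 + \frac{10}{3} = \frac{25}{3} \approx 8.3333$)
$Z{\left(b,s \right)} = \frac{125}{9} + \frac{5 b^{3}}{3}$ ($Z{\left(b,s \right)} = \frac{\left(\frac{25}{3} + b^{3}\right) 5}{3} = \frac{\frac{125}{3} + 5 b^{3}}{3} = \frac{125}{9} + \frac{5 b^{3}}{3}$)
$C{\left(L \right)} = 2 L$ ($C{\left(L \right)} = L + L = 2 L$)
$- C{\left(Z{\left(-28,-8 \right)} \right)} = - 2 \left(\frac{125}{9} + \frac{5 \left(-28\right)^{3}}{3}\right) = - 2 \left(\frac{125}{9} + \frac{5}{3} \left(-21952\right)\right) = - 2 \left(\frac{125}{9} - \frac{109760}{3}\right) = - \frac{2 \left(-329155\right)}{9} = \left(-1\right) \left(- \frac{658310}{9}\right) = \frac{658310}{9}$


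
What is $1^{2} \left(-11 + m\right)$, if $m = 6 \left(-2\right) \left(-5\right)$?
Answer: $49$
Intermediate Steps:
$m = 60$ ($m = \left(-12\right) \left(-5\right) = 60$)
$1^{2} \left(-11 + m\right) = 1^{2} \left(-11 + 60\right) = 1 \cdot 49 = 49$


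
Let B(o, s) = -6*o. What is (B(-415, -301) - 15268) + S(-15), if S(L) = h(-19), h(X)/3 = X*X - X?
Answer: -11638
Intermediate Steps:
h(X) = -3*X + 3*X**2 (h(X) = 3*(X*X - X) = 3*(X**2 - X) = -3*X + 3*X**2)
S(L) = 1140 (S(L) = 3*(-19)*(-1 - 19) = 3*(-19)*(-20) = 1140)
(B(-415, -301) - 15268) + S(-15) = (-6*(-415) - 15268) + 1140 = (2490 - 15268) + 1140 = -12778 + 1140 = -11638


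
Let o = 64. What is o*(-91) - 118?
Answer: -5942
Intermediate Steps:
o*(-91) - 118 = 64*(-91) - 118 = -5824 - 118 = -5942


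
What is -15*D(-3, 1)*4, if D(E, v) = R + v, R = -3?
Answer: 120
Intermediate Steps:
D(E, v) = -3 + v
-15*D(-3, 1)*4 = -15*(-3 + 1)*4 = -15*(-2)*4 = 30*4 = 120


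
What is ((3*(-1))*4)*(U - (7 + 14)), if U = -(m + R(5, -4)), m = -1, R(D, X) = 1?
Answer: 252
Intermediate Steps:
U = 0 (U = -(-1 + 1) = -1*0 = 0)
((3*(-1))*4)*(U - (7 + 14)) = ((3*(-1))*4)*(0 - (7 + 14)) = (-3*4)*(0 - 1*21) = -12*(0 - 21) = -12*(-21) = 252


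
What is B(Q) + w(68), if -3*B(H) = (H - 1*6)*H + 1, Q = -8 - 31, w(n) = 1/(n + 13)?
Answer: -47411/81 ≈ -585.32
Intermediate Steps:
w(n) = 1/(13 + n)
Q = -39
B(H) = -⅓ - H*(-6 + H)/3 (B(H) = -((H - 1*6)*H + 1)/3 = -((H - 6)*H + 1)/3 = -((-6 + H)*H + 1)/3 = -(H*(-6 + H) + 1)/3 = -(1 + H*(-6 + H))/3 = -⅓ - H*(-6 + H)/3)
B(Q) + w(68) = (-⅓ + 2*(-39) - ⅓*(-39)²) + 1/(13 + 68) = (-⅓ - 78 - ⅓*1521) + 1/81 = (-⅓ - 78 - 507) + 1/81 = -1756/3 + 1/81 = -47411/81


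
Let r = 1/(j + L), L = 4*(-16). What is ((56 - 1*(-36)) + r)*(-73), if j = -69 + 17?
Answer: -778983/116 ≈ -6715.4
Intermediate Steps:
L = -64
j = -52
r = -1/116 (r = 1/(-52 - 64) = 1/(-116) = -1/116 ≈ -0.0086207)
((56 - 1*(-36)) + r)*(-73) = ((56 - 1*(-36)) - 1/116)*(-73) = ((56 + 36) - 1/116)*(-73) = (92 - 1/116)*(-73) = (10671/116)*(-73) = -778983/116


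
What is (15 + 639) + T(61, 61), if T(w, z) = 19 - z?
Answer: 612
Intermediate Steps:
(15 + 639) + T(61, 61) = (15 + 639) + (19 - 1*61) = 654 + (19 - 61) = 654 - 42 = 612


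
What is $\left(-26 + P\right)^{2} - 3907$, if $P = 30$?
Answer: $-3891$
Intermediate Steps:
$\left(-26 + P\right)^{2} - 3907 = \left(-26 + 30\right)^{2} - 3907 = 4^{2} - 3907 = 16 - 3907 = -3891$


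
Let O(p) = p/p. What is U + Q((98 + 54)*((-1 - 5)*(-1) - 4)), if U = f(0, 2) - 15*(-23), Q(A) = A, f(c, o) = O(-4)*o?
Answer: 651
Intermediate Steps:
O(p) = 1
f(c, o) = o (f(c, o) = 1*o = o)
U = 347 (U = 2 - 15*(-23) = 2 + 345 = 347)
U + Q((98 + 54)*((-1 - 5)*(-1) - 4)) = 347 + (98 + 54)*((-1 - 5)*(-1) - 4) = 347 + 152*(-6*(-1) - 4) = 347 + 152*(6 - 4) = 347 + 152*2 = 347 + 304 = 651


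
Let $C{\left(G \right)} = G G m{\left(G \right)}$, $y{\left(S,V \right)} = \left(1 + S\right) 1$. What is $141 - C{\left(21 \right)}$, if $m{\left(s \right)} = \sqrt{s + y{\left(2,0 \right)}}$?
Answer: $141 - 882 \sqrt{6} \approx -2019.4$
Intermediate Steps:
$y{\left(S,V \right)} = 1 + S$
$m{\left(s \right)} = \sqrt{3 + s}$ ($m{\left(s \right)} = \sqrt{s + \left(1 + 2\right)} = \sqrt{s + 3} = \sqrt{3 + s}$)
$C{\left(G \right)} = G^{2} \sqrt{3 + G}$ ($C{\left(G \right)} = G G \sqrt{3 + G} = G^{2} \sqrt{3 + G}$)
$141 - C{\left(21 \right)} = 141 - 21^{2} \sqrt{3 + 21} = 141 - 441 \sqrt{24} = 141 - 441 \cdot 2 \sqrt{6} = 141 - 882 \sqrt{6}$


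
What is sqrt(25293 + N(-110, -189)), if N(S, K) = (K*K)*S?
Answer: I*sqrt(3904017) ≈ 1975.9*I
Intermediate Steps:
N(S, K) = S*K**2 (N(S, K) = K**2*S = S*K**2)
sqrt(25293 + N(-110, -189)) = sqrt(25293 - 110*(-189)**2) = sqrt(25293 - 110*35721) = sqrt(25293 - 3929310) = sqrt(-3904017) = I*sqrt(3904017)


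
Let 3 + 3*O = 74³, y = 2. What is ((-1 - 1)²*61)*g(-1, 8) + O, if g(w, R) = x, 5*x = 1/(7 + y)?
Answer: 6078559/45 ≈ 1.3508e+5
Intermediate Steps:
x = 1/45 (x = 1/(5*(7 + 2)) = (⅕)/9 = (⅕)*(⅑) = 1/45 ≈ 0.022222)
g(w, R) = 1/45
O = 405221/3 (O = -1 + (⅓)*74³ = -1 + (⅓)*405224 = -1 + 405224/3 = 405221/3 ≈ 1.3507e+5)
((-1 - 1)²*61)*g(-1, 8) + O = ((-1 - 1)²*61)*(1/45) + 405221/3 = ((-2)²*61)*(1/45) + 405221/3 = (4*61)*(1/45) + 405221/3 = 244*(1/45) + 405221/3 = 244/45 + 405221/3 = 6078559/45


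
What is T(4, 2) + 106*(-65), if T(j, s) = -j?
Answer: -6894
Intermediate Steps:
T(4, 2) + 106*(-65) = -1*4 + 106*(-65) = -4 - 6890 = -6894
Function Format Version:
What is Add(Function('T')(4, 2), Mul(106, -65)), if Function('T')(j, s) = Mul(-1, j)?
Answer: -6894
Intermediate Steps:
Add(Function('T')(4, 2), Mul(106, -65)) = Add(Mul(-1, 4), Mul(106, -65)) = Add(-4, -6890) = -6894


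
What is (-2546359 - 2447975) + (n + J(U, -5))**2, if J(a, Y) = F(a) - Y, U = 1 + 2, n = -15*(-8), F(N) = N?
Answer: -4977950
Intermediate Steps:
n = 120
U = 3
J(a, Y) = a - Y
(-2546359 - 2447975) + (n + J(U, -5))**2 = (-2546359 - 2447975) + (120 + (3 - 1*(-5)))**2 = -4994334 + (120 + (3 + 5))**2 = -4994334 + (120 + 8)**2 = -4994334 + 128**2 = -4994334 + 16384 = -4977950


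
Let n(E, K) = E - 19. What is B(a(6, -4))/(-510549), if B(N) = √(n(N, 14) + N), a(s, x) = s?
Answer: -I*√7/510549 ≈ -5.1822e-6*I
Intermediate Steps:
n(E, K) = -19 + E
B(N) = √(-19 + 2*N) (B(N) = √((-19 + N) + N) = √(-19 + 2*N))
B(a(6, -4))/(-510549) = √(-19 + 2*6)/(-510549) = √(-19 + 12)*(-1/510549) = √(-7)*(-1/510549) = (I*√7)*(-1/510549) = -I*√7/510549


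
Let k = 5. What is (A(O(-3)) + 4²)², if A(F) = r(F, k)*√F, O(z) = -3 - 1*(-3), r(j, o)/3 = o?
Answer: 256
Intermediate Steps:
r(j, o) = 3*o
O(z) = 0 (O(z) = -3 + 3 = 0)
A(F) = 15*√F (A(F) = (3*5)*√F = 15*√F)
(A(O(-3)) + 4²)² = (15*√0 + 4²)² = (15*0 + 16)² = (0 + 16)² = 16² = 256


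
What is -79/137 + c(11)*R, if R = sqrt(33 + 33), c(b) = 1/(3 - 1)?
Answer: -79/137 + sqrt(66)/2 ≈ 3.4854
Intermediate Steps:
c(b) = 1/2
R = sqrt(66) ≈ 8.1240
-79/137 + c(11)*R = -79/137 + sqrt(66)/2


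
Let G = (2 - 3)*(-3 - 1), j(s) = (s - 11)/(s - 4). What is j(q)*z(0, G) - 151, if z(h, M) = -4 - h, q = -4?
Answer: -317/2 ≈ -158.50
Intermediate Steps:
j(s) = (-11 + s)/(-4 + s)
G = 4 (G = -1*(-4) = 4)
j(q)*z(0, G) - 151 = ((-11 - 4)/(-4 - 4))*(-4 - 1*0) - 151 = (-15/(-8))*(-4 + 0) - 151 = -⅛*(-15)*(-4) - 151 = (15/8)*(-4) - 151 = -15/2 - 151 = -317/2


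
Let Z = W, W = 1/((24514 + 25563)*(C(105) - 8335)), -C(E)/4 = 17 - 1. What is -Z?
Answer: 1/420596723 ≈ 2.3776e-9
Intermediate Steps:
C(E) = -64 (C(E) = -4*(17 - 1) = -4*16 = -64)
W = -1/420596723 (W = 1/((24514 + 25563)*(-64 - 8335)) = 1/(50077*(-8399)) = 1/(-420596723) = -1/420596723 ≈ -2.3776e-9)
Z = -1/420596723 ≈ -2.3776e-9
-Z = -1*(-1/420596723) = 1/420596723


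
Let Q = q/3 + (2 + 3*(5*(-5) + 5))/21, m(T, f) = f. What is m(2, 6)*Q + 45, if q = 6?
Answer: 283/7 ≈ 40.429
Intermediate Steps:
Q = -16/21 (Q = 6/3 + (2 + 3*(5*(-5) + 5))/21 = 6*(⅓) + (2 + 3*(-25 + 5))*(1/21) = 2 + (2 + 3*(-20))*(1/21) = 2 + (2 - 60)*(1/21) = 2 - 58*1/21 = 2 - 58/21 = -16/21 ≈ -0.76190)
m(2, 6)*Q + 45 = 6*(-16/21) + 45 = -32/7 + 45 = 283/7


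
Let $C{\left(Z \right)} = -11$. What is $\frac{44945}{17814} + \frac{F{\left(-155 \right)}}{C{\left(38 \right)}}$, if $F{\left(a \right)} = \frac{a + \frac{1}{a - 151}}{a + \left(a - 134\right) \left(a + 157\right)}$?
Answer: $\frac{9170572823}{3662674191} \approx 2.5038$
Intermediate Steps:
$F{\left(a \right)} = \frac{a + \frac{1}{-151 + a}}{a + \left(-134 + a\right) \left(157 + a\right)}$
$\frac{44945}{17814} + \frac{F{\left(-155 \right)}}{C{\left(38 \right)}} = \frac{44945}{17814} + \frac{\frac{1}{3176738 + \left(-155\right)^{3} - -3822610 - 127 \left(-155\right)^{2}} \left(1 + \left(-155\right)^{2} - -23405\right)}{-11} = 44945 \cdot \frac{1}{17814} + \frac{1 + 24025 + 23405}{3176738 - 3723875 + 3822610 - 3051175} \left(- \frac{1}{11}\right) = \frac{44945}{17814} + \frac{1}{3176738 - 3723875 + 3822610 - 3051175} \cdot 47431 \left(- \frac{1}{11}\right) = \frac{44945}{17814} + \frac{1}{224298} \cdot 47431 \left(- \frac{1}{11}\right) = \frac{44945}{17814} + \frac{47431}{224298} \left(- \frac{1}{11}\right) = \frac{44945}{17814} - \frac{47431}{2467278} = \frac{9170572823}{3662674191}$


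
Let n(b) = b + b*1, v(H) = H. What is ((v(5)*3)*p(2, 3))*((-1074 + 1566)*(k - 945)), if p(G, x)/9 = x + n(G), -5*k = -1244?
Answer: -323691228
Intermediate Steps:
n(b) = 2*b (n(b) = b + b = 2*b)
k = 1244/5 (k = -⅕*(-1244) = 1244/5 ≈ 248.80)
p(G, x) = 9*x + 18*G (p(G, x) = 9*(x + 2*G) = 9*x + 18*G)
((v(5)*3)*p(2, 3))*((-1074 + 1566)*(k - 945)) = ((5*3)*(9*3 + 18*2))*((-1074 + 1566)*(1244/5 - 945)) = (15*(27 + 36))*(492*(-3481/5)) = (15*63)*(-1712652/5) = 945*(-1712652/5) = -323691228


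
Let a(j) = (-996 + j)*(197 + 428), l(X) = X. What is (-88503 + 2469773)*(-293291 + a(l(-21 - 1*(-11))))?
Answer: -2195628572070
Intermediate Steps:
a(j) = -622500 + 625*j (a(j) = (-996 + j)*625 = -622500 + 625*j)
(-88503 + 2469773)*(-293291 + a(l(-21 - 1*(-11)))) = (-88503 + 2469773)*(-293291 + (-622500 + 625*(-21 - 1*(-11)))) = 2381270*(-293291 + (-622500 + 625*(-21 + 11))) = 2381270*(-293291 + (-622500 + 625*(-10))) = 2381270*(-293291 + (-622500 - 6250)) = 2381270*(-293291 - 628750) = 2381270*(-922041) = -2195628572070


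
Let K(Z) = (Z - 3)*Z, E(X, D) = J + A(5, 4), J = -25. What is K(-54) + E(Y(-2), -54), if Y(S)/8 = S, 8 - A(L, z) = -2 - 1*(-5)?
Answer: 3058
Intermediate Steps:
A(L, z) = 5 (A(L, z) = 8 - (-2 - 1*(-5)) = 8 - (-2 + 5) = 8 - 1*3 = 8 - 3 = 5)
Y(S) = 8*S
E(X, D) = -20 (E(X, D) = -25 + 5 = -20)
K(Z) = Z*(-3 + Z) (K(Z) = (-3 + Z)*Z = Z*(-3 + Z))
K(-54) + E(Y(-2), -54) = -54*(-3 - 54) - 20 = -54*(-57) - 20 = 3078 - 20 = 3058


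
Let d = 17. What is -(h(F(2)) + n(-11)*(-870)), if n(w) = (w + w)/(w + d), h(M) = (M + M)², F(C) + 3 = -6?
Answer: -3514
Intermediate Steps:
F(C) = -9 (F(C) = -3 - 6 = -9)
h(M) = 4*M² (h(M) = (2*M)² = 4*M²)
n(w) = 2*w/(17 + w) (n(w) = (w + w)/(w + 17) = (2*w)/(17 + w) = 2*w/(17 + w))
-(h(F(2)) + n(-11)*(-870)) = -(4*(-9)² + (2*(-11)/(17 - 11))*(-870)) = -(4*81 + (2*(-11)/6)*(-870)) = -(324 + (2*(-11)*(⅙))*(-870)) = -(324 - 11/3*(-870)) = -(324 + 3190) = -1*3514 = -3514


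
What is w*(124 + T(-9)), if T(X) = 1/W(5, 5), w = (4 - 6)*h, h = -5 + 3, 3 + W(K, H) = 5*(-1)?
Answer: 991/2 ≈ 495.50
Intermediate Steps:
W(K, H) = -8 (W(K, H) = -3 + 5*(-1) = -3 - 5 = -8)
h = -2
w = 4 (w = (4 - 6)*(-2) = -2*(-2) = 4)
T(X) = -1/8 (T(X) = 1/(-8) = -1/8)
w*(124 + T(-9)) = 4*(124 - 1/8) = 4*(991/8) = 991/2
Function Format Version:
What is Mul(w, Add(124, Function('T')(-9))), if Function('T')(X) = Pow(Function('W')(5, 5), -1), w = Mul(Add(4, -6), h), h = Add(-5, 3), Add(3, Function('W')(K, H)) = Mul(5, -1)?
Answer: Rational(991, 2) ≈ 495.50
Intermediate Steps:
Function('W')(K, H) = -8 (Function('W')(K, H) = Add(-3, Mul(5, -1)) = Add(-3, -5) = -8)
h = -2
w = 4 (w = Mul(Add(4, -6), -2) = Mul(-2, -2) = 4)
Function('T')(X) = Rational(-1, 8) (Function('T')(X) = Pow(-8, -1) = Rational(-1, 8))
Mul(w, Add(124, Function('T')(-9))) = Mul(4, Add(124, Rational(-1, 8))) = Mul(4, Rational(991, 8)) = Rational(991, 2)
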